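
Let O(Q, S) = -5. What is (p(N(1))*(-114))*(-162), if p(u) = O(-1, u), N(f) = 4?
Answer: -92340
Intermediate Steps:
p(u) = -5
(p(N(1))*(-114))*(-162) = -5*(-114)*(-162) = 570*(-162) = -92340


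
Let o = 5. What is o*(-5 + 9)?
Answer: 20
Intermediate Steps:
o*(-5 + 9) = 5*(-5 + 9) = 5*4 = 20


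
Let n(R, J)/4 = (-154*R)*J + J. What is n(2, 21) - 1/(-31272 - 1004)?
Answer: -832333487/32276 ≈ -25788.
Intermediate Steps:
n(R, J) = 4*J - 616*J*R (n(R, J) = 4*((-154*R)*J + J) = 4*(-154*J*R + J) = 4*(J - 154*J*R) = 4*J - 616*J*R)
n(2, 21) - 1/(-31272 - 1004) = 4*21*(1 - 154*2) - 1/(-31272 - 1004) = 4*21*(1 - 308) - 1/(-32276) = 4*21*(-307) - 1*(-1/32276) = -25788 + 1/32276 = -832333487/32276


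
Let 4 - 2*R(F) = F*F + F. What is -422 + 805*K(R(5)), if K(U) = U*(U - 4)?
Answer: 177483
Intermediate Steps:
R(F) = 2 - F/2 - F²/2 (R(F) = 2 - (F*F + F)/2 = 2 - (F² + F)/2 = 2 - (F + F²)/2 = 2 + (-F/2 - F²/2) = 2 - F/2 - F²/2)
K(U) = U*(-4 + U)
-422 + 805*K(R(5)) = -422 + 805*((2 - ½*5 - ½*5²)*(-4 + (2 - ½*5 - ½*5²))) = -422 + 805*((2 - 5/2 - ½*25)*(-4 + (2 - 5/2 - ½*25))) = -422 + 805*((2 - 5/2 - 25/2)*(-4 + (2 - 5/2 - 25/2))) = -422 + 805*(-13*(-4 - 13)) = -422 + 805*(-13*(-17)) = -422 + 805*221 = -422 + 177905 = 177483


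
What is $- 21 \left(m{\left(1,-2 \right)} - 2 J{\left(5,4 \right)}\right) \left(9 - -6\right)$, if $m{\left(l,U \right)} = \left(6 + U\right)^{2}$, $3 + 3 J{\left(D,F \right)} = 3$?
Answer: $-5040$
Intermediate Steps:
$J{\left(D,F \right)} = 0$ ($J{\left(D,F \right)} = -1 + \frac{1}{3} \cdot 3 = -1 + 1 = 0$)
$- 21 \left(m{\left(1,-2 \right)} - 2 J{\left(5,4 \right)}\right) \left(9 - -6\right) = - 21 \left(\left(6 - 2\right)^{2} - 0\right) \left(9 - -6\right) = - 21 \left(4^{2} + 0\right) \left(9 + 6\right) = - 21 \left(16 + 0\right) 15 = \left(-21\right) 16 \cdot 15 = \left(-336\right) 15 = -5040$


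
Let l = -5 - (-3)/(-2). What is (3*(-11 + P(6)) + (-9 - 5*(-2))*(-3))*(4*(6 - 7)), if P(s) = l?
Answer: 222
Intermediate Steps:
l = -13/2 (l = -5 - (-3)*(-1)/2 = -5 - 1*3/2 = -5 - 3/2 = -13/2 ≈ -6.5000)
P(s) = -13/2
(3*(-11 + P(6)) + (-9 - 5*(-2))*(-3))*(4*(6 - 7)) = (3*(-11 - 13/2) + (-9 - 5*(-2))*(-3))*(4*(6 - 7)) = (3*(-35/2) + (-9 + 10)*(-3))*(4*(-1)) = (-105/2 + 1*(-3))*(-4) = (-105/2 - 3)*(-4) = -111/2*(-4) = 222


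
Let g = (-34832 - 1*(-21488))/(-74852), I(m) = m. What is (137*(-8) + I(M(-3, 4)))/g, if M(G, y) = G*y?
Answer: -5183501/834 ≈ -6215.2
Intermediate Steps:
g = 3336/18713 (g = (-34832 + 21488)*(-1/74852) = -13344*(-1/74852) = 3336/18713 ≈ 0.17827)
(137*(-8) + I(M(-3, 4)))/g = (137*(-8) - 3*4)/(3336/18713) = (-1096 - 12)*(18713/3336) = -1108*18713/3336 = -5183501/834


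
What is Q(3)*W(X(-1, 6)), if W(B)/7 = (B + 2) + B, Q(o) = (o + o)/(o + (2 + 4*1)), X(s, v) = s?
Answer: 0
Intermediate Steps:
Q(o) = 2*o/(6 + o) (Q(o) = (2*o)/(o + (2 + 4)) = (2*o)/(o + 6) = (2*o)/(6 + o) = 2*o/(6 + o))
W(B) = 14 + 14*B (W(B) = 7*((B + 2) + B) = 7*((2 + B) + B) = 7*(2 + 2*B) = 14 + 14*B)
Q(3)*W(X(-1, 6)) = (2*3/(6 + 3))*(14 + 14*(-1)) = (2*3/9)*(14 - 14) = (2*3*(⅑))*0 = (⅔)*0 = 0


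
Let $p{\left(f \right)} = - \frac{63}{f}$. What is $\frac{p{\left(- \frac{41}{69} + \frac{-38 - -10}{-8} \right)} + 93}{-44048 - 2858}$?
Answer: $- \frac{28599}{18809306} \approx -0.0015205$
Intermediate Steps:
$\frac{p{\left(- \frac{41}{69} + \frac{-38 - -10}{-8} \right)} + 93}{-44048 - 2858} = \frac{- \frac{63}{- \frac{41}{69} + \frac{-38 - -10}{-8}} + 93}{-44048 - 2858} = \frac{- \frac{63}{\left(-41\right) \frac{1}{69} + \left(-38 + 10\right) \left(- \frac{1}{8}\right)} + 93}{-46906} = \left(- \frac{63}{- \frac{41}{69} - - \frac{7}{2}} + 93\right) \left(- \frac{1}{46906}\right) = \left(- \frac{63}{- \frac{41}{69} + \frac{7}{2}} + 93\right) \left(- \frac{1}{46906}\right) = \left(- \frac{63}{\frac{401}{138}} + 93\right) \left(- \frac{1}{46906}\right) = \left(\left(-63\right) \frac{138}{401} + 93\right) \left(- \frac{1}{46906}\right) = \left(- \frac{8694}{401} + 93\right) \left(- \frac{1}{46906}\right) = \frac{28599}{401} \left(- \frac{1}{46906}\right) = - \frac{28599}{18809306}$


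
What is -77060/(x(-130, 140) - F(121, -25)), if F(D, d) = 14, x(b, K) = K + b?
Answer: 19265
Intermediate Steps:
-77060/(x(-130, 140) - F(121, -25)) = -77060/((140 - 130) - 1*14) = -77060/(10 - 14) = -77060/(-4) = -77060*(-1/4) = 19265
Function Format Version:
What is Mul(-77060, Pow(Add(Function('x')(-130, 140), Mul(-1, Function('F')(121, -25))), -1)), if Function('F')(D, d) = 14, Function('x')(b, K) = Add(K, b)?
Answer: 19265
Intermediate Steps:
Mul(-77060, Pow(Add(Function('x')(-130, 140), Mul(-1, Function('F')(121, -25))), -1)) = Mul(-77060, Pow(Add(Add(140, -130), Mul(-1, 14)), -1)) = Mul(-77060, Pow(Add(10, -14), -1)) = Mul(-77060, Pow(-4, -1)) = Mul(-77060, Rational(-1, 4)) = 19265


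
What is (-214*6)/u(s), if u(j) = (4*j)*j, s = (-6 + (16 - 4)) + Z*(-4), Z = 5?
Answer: -321/196 ≈ -1.6378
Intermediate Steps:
s = -14 (s = (-6 + (16 - 4)) + 5*(-4) = (-6 + 12) - 20 = 6 - 20 = -14)
u(j) = 4*j**2
(-214*6)/u(s) = (-214*6)/((4*(-14)**2)) = -1284/(4*196) = -1284/784 = -1284*1/784 = -321/196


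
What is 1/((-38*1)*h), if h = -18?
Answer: 1/684 ≈ 0.0014620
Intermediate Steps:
1/((-38*1)*h) = 1/(-38*1*(-18)) = 1/(-38*(-18)) = 1/684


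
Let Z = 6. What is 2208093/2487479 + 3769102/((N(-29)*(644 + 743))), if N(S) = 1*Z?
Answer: 4696968911902/10350400119 ≈ 453.80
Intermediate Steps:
N(S) = 6 (N(S) = 1*6 = 6)
2208093/2487479 + 3769102/((N(-29)*(644 + 743))) = 2208093/2487479 + 3769102/((6*(644 + 743))) = 2208093*(1/2487479) + 3769102/((6*1387)) = 2208093/2487479 + 3769102/8322 = 2208093/2487479 + 3769102*(1/8322) = 2208093/2487479 + 1884551/4161 = 4696968911902/10350400119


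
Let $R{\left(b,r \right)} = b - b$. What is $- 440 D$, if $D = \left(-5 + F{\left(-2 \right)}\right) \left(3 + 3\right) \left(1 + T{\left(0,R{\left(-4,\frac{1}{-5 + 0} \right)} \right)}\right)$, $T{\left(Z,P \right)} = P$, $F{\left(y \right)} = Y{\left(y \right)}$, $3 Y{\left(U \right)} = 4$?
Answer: $9680$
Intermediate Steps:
$Y{\left(U \right)} = \frac{4}{3}$ ($Y{\left(U \right)} = \frac{1}{3} \cdot 4 = \frac{4}{3}$)
$F{\left(y \right)} = \frac{4}{3}$
$R{\left(b,r \right)} = 0$
$D = -22$ ($D = \left(-5 + \frac{4}{3}\right) \left(3 + 3\right) \left(1 + 0\right) = - \frac{11 \cdot 6 \cdot 1}{3} = \left(- \frac{11}{3}\right) 6 = -22$)
$- 440 D = \left(-440\right) \left(-22\right) = 9680$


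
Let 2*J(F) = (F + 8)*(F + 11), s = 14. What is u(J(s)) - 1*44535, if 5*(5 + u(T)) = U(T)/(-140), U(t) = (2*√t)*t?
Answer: -44540 - 55*√11/14 ≈ -44553.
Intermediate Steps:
J(F) = (8 + F)*(11 + F)/2 (J(F) = ((F + 8)*(F + 11))/2 = ((8 + F)*(11 + F))/2 = (8 + F)*(11 + F)/2)
U(t) = 2*t^(3/2)
u(T) = -5 - T^(3/2)/350 (u(T) = -5 + ((2*T^(3/2))/(-140))/5 = -5 + ((2*T^(3/2))*(-1/140))/5 = -5 + (-T^(3/2)/70)/5 = -5 - T^(3/2)/350)
u(J(s)) - 1*44535 = (-5 - (44 + (½)*14² + (19/2)*14)^(3/2)/350) - 1*44535 = (-5 - (44 + (½)*196 + 133)^(3/2)/350) - 44535 = (-5 - (44 + 98 + 133)^(3/2)/350) - 44535 = (-5 - 55*√11/14) - 44535 = -44540 - 55*√11/14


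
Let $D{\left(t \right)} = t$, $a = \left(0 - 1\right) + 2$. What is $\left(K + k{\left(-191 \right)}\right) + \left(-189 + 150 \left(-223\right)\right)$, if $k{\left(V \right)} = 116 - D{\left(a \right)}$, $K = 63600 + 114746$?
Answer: $144822$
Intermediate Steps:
$a = 1$ ($a = -1 + 2 = 1$)
$K = 178346$
$k{\left(V \right)} = 115$ ($k{\left(V \right)} = 116 - 1 = 115$)
$\left(K + k{\left(-191 \right)}\right) + \left(-189 + 150 \left(-223\right)\right) = \left(178346 + 115\right) + \left(-189 + 150 \left(-223\right)\right) = 178461 - 33639 = 144822$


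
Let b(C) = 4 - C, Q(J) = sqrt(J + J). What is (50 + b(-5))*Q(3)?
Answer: 59*sqrt(6) ≈ 144.52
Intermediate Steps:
Q(J) = sqrt(2)*sqrt(J) (Q(J) = sqrt(2*J) = sqrt(2)*sqrt(J))
(50 + b(-5))*Q(3) = (50 + (4 - 1*(-5)))*(sqrt(2)*sqrt(3)) = (50 + (4 + 5))*sqrt(6) = (50 + 9)*sqrt(6) = 59*sqrt(6)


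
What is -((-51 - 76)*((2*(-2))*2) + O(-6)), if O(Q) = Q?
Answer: -1010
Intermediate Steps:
-((-51 - 76)*((2*(-2))*2) + O(-6)) = -((-51 - 76)*((2*(-2))*2) - 6) = -(-(-508)*2 - 6) = -(-127*(-8) - 6) = -(1016 - 6) = -1*1010 = -1010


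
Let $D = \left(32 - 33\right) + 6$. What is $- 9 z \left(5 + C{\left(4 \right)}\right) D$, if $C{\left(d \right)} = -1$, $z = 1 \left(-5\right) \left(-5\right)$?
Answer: $-4500$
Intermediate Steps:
$z = 25$ ($z = \left(-5\right) \left(-5\right) = 25$)
$D = 5$ ($D = -1 + 6 = 5$)
$- 9 z \left(5 + C{\left(4 \right)}\right) D = - 9 \cdot 25 \left(5 - 1\right) 5 = - 9 \cdot 25 \cdot 4 \cdot 5 = \left(-9\right) 100 \cdot 5 = \left(-900\right) 5 = -4500$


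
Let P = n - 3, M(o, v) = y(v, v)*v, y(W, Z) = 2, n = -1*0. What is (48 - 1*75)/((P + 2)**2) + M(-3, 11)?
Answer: -5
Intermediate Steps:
n = 0
M(o, v) = 2*v
P = -3 (P = 0 - 3 = -3)
(48 - 1*75)/((P + 2)**2) + M(-3, 11) = (48 - 1*75)/((-3 + 2)**2) + 2*11 = (48 - 75)/((-1)**2) + 22 = -27/1 + 22 = -27*1 + 22 = -27 + 22 = -5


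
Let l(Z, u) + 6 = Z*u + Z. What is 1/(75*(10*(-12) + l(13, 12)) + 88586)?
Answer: 1/91811 ≈ 1.0892e-5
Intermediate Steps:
l(Z, u) = -6 + Z + Z*u (l(Z, u) = -6 + (Z*u + Z) = -6 + (Z + Z*u) = -6 + Z + Z*u)
1/(75*(10*(-12) + l(13, 12)) + 88586) = 1/(75*(10*(-12) + (-6 + 13 + 13*12)) + 88586) = 1/(75*(-120 + (-6 + 13 + 156)) + 88586) = 1/(75*(-120 + 163) + 88586) = 1/(75*43 + 88586) = 1/(3225 + 88586) = 1/91811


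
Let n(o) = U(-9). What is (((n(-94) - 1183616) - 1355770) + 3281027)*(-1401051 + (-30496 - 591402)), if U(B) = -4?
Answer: -1500293827513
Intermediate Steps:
n(o) = -4
(((n(-94) - 1183616) - 1355770) + 3281027)*(-1401051 + (-30496 - 591402)) = (((-4 - 1183616) - 1355770) + 3281027)*(-1401051 + (-30496 - 591402)) = ((-1183620 - 1355770) + 3281027)*(-1401051 - 621898) = (-2539390 + 3281027)*(-2022949) = 741637*(-2022949) = -1500293827513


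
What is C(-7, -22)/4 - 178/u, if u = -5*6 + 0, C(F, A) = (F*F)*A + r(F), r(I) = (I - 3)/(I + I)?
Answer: -110623/420 ≈ -263.39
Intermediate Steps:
r(I) = (-3 + I)/(2*I) (r(I) = (-3 + I)/((2*I)) = (-3 + I)*(1/(2*I)) = (-3 + I)/(2*I))
C(F, A) = A*F**2 + (-3 + F)/(2*F) (C(F, A) = (F*F)*A + (-3 + F)/(2*F) = F**2*A + (-3 + F)/(2*F) = A*F**2 + (-3 + F)/(2*F))
u = -30 (u = -30 + 0 = -30)
C(-7, -22)/4 - 178/u = ((1/2)*(-3 - 7 + 2*(-22)*(-7)**3)/(-7))/4 - 178/(-30) = ((1/2)*(-1/7)*(-3 - 7 + 2*(-22)*(-343)))*(1/4) - 178*(-1/30) = ((1/2)*(-1/7)*(-3 - 7 + 15092))*(1/4) + 89/15 = ((1/2)*(-1/7)*15082)*(1/4) + 89/15 = -7541/7*1/4 + 89/15 = -7541/28 + 89/15 = -110623/420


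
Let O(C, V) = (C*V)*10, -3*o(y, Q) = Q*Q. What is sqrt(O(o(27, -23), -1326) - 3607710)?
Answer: I*sqrt(1269530) ≈ 1126.7*I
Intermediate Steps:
o(y, Q) = -Q**2/3 (o(y, Q) = -Q*Q/3 = -Q**2/3)
O(C, V) = 10*C*V
sqrt(O(o(27, -23), -1326) - 3607710) = sqrt(10*(-1/3*(-23)**2)*(-1326) - 3607710) = sqrt(10*(-1/3*529)*(-1326) - 3607710) = sqrt(10*(-529/3)*(-1326) - 3607710) = sqrt(2338180 - 3607710) = sqrt(-1269530) = I*sqrt(1269530)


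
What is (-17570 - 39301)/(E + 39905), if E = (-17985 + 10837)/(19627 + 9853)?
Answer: -419139270/294098063 ≈ -1.4252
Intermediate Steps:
E = -1787/7370 (E = -7148/29480 = -7148*1/29480 = -1787/7370 ≈ -0.24247)
(-17570 - 39301)/(E + 39905) = (-17570 - 39301)/(-1787/7370 + 39905) = -56871/294098063/7370 = -56871*7370/294098063 = -419139270/294098063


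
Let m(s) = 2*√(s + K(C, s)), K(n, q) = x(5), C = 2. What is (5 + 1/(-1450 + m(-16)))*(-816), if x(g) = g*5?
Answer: -1472676/361 ≈ -4079.4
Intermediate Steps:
x(g) = 5*g
K(n, q) = 25 (K(n, q) = 5*5 = 25)
m(s) = 2*√(25 + s) (m(s) = 2*√(s + 25) = 2*√(25 + s))
(5 + 1/(-1450 + m(-16)))*(-816) = (5 + 1/(-1450 + 2*√(25 - 16)))*(-816) = (5 + 1/(-1450 + 2*√9))*(-816) = (5 + 1/(-1450 + 2*3))*(-816) = (5 + 1/(-1450 + 6))*(-816) = (5 + 1/(-1444))*(-816) = (5 - 1/1444)*(-816) = (7219/1444)*(-816) = -1472676/361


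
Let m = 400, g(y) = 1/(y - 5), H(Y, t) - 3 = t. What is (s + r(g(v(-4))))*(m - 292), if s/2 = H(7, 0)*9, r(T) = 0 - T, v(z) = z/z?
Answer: 5859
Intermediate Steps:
H(Y, t) = 3 + t
v(z) = 1
g(y) = 1/(-5 + y)
r(T) = -T
s = 54 (s = 2*((3 + 0)*9) = 2*(3*9) = 2*27 = 54)
(s + r(g(v(-4))))*(m - 292) = (54 - 1/(-5 + 1))*(400 - 292) = (54 - 1/(-4))*108 = (54 - 1*(-1/4))*108 = (54 + 1/4)*108 = (217/4)*108 = 5859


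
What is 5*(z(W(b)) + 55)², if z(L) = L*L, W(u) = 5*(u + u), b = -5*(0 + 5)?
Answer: 19565640125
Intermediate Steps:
b = -25 (b = -5*5 = -25)
W(u) = 10*u (W(u) = 5*(2*u) = 10*u)
z(L) = L²
5*(z(W(b)) + 55)² = 5*((10*(-25))² + 55)² = 5*((-250)² + 55)² = 5*(62500 + 55)² = 5*62555² = 5*3913128025 = 19565640125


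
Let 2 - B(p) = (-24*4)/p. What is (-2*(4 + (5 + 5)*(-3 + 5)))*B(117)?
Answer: -1760/13 ≈ -135.38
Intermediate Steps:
B(p) = 2 + 96/p (B(p) = 2 - (-24*4)/p = 2 - (-96)/p = 2 + 96/p)
(-2*(4 + (5 + 5)*(-3 + 5)))*B(117) = (-2*(4 + (5 + 5)*(-3 + 5)))*(2 + 96/117) = (-2*(4 + 10*2))*(2 + 96*(1/117)) = (-2*(4 + 20))*(2 + 32/39) = -2*24*(110/39) = -48*110/39 = -1760/13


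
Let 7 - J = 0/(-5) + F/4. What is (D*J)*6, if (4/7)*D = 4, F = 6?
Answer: 231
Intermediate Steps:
D = 7 (D = (7/4)*4 = 7)
J = 11/2 (J = 7 - (0/(-5) + 6/4) = 7 - (0*(-1/5) + 6*(1/4)) = 7 - (0 + 3/2) = 7 - 1*3/2 = 7 - 3/2 = 11/2 ≈ 5.5000)
(D*J)*6 = (7*(11/2))*6 = (77/2)*6 = 231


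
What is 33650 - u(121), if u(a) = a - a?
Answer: 33650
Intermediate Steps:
u(a) = 0
33650 - u(121) = 33650 - 1*0 = 33650 + 0 = 33650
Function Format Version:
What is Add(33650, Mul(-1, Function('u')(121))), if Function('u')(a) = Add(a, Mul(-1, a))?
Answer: 33650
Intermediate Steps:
Function('u')(a) = 0
Add(33650, Mul(-1, Function('u')(121))) = Add(33650, Mul(-1, 0)) = Add(33650, 0) = 33650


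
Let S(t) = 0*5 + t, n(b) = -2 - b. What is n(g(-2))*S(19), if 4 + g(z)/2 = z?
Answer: 190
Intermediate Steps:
g(z) = -8 + 2*z
S(t) = t (S(t) = 0 + t = t)
n(g(-2))*S(19) = (-2 - (-8 + 2*(-2)))*19 = (-2 - (-8 - 4))*19 = (-2 - 1*(-12))*19 = (-2 + 12)*19 = 10*19 = 190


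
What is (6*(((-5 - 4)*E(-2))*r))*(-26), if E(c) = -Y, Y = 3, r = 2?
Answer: -8424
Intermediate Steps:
E(c) = -3 (E(c) = -1*3 = -3)
(6*(((-5 - 4)*E(-2))*r))*(-26) = (6*(((-5 - 4)*(-3))*2))*(-26) = (6*(-9*(-3)*2))*(-26) = (6*(27*2))*(-26) = (6*54)*(-26) = 324*(-26) = -8424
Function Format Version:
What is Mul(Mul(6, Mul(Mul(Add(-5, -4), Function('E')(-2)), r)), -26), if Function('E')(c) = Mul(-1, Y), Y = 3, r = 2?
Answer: -8424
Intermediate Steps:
Function('E')(c) = -3 (Function('E')(c) = Mul(-1, 3) = -3)
Mul(Mul(6, Mul(Mul(Add(-5, -4), Function('E')(-2)), r)), -26) = Mul(Mul(6, Mul(Mul(Add(-5, -4), -3), 2)), -26) = Mul(Mul(6, Mul(Mul(-9, -3), 2)), -26) = Mul(Mul(6, Mul(27, 2)), -26) = Mul(Mul(6, 54), -26) = Mul(324, -26) = -8424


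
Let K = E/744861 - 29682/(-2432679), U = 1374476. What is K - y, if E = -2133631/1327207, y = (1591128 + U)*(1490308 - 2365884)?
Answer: 2081538549763158610402380669199/801636440080641711 ≈ 2.5966e+12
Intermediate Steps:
y = -2596611687904 (y = (1591128 + 1374476)*(1490308 - 2365884) = 2965604*(-875576) = -2596611687904)
E = -2133631/1327207 (E = -2133631*1/1327207 = -2133631/1327207 ≈ -1.6076)
K = 9779327204105455/801636440080641711 (K = -2133631/1327207/744861 - 29682/(-2432679) = -2133631/1327207*1/744861 - 29682*(-1/2432679) = -2133631/988584733227 + 9894/810893 = 9779327204105455/801636440080641711 ≈ 0.012199)
K - y = 9779327204105455/801636440080641711 - 1*(-2596611687904) = 9779327204105455/801636440080641711 + 2596611687904 = 2081538549763158610402380669199/801636440080641711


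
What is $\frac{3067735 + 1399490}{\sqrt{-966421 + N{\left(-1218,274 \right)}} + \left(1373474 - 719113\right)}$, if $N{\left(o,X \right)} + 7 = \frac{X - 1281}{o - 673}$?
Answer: $\frac{5527729254263475}{809705937459352} - \frac{13401675 i \sqrt{383981068759}}{809705937459352} \approx 6.8268 - 0.010256 i$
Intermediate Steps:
$N{\left(o,X \right)} = -7 + \frac{-1281 + X}{-673 + o}$ ($N{\left(o,X \right)} = -7 + \frac{X - 1281}{o - 673} = -7 + \frac{-1281 + X}{-673 + o}$)
$\frac{3067735 + 1399490}{\sqrt{-966421 + N{\left(-1218,274 \right)}} + \left(1373474 - 719113\right)} = \frac{3067735 + 1399490}{\sqrt{-966421 + \frac{3430 + 274 - -8526}{-673 - 1218}} + \left(1373474 - 719113\right)} = \frac{4467225}{\sqrt{-966421 + \frac{3430 + 274 + 8526}{-1891}} + 654361} = \frac{4467225}{\sqrt{-966421 - \frac{12230}{1891}} + 654361} = \frac{4467225}{\sqrt{- \frac{1827514341}{1891}} + 654361} = \frac{4467225}{\frac{3 i \sqrt{383981068759}}{1891} + 654361} = \frac{4467225}{654361 + \frac{3 i \sqrt{383981068759}}{1891}}$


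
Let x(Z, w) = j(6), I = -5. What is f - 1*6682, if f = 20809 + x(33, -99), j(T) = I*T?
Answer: 14097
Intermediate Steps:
j(T) = -5*T
x(Z, w) = -30 (x(Z, w) = -5*6 = -30)
f = 20779 (f = 20809 - 30 = 20779)
f - 1*6682 = 20779 - 1*6682 = 20779 - 6682 = 14097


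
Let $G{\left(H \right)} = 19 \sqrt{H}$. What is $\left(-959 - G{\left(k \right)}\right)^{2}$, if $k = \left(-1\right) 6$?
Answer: $917515 + 36442 i \sqrt{6} \approx 9.1752 \cdot 10^{5} + 89264.0 i$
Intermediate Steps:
$k = -6$
$\left(-959 - G{\left(k \right)}\right)^{2} = \left(-959 - 19 \sqrt{-6}\right)^{2} = \left(-959 - 19 i \sqrt{6}\right)^{2}$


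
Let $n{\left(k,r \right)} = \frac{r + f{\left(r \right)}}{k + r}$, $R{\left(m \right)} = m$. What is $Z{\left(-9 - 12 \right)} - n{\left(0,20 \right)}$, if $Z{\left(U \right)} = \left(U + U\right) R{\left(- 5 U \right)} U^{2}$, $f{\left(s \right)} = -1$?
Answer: $- \frac{38896219}{20} \approx -1.9448 \cdot 10^{6}$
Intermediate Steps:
$n{\left(k,r \right)} = \frac{-1 + r}{k + r}$ ($n{\left(k,r \right)} = \frac{r - 1}{k + r} = \frac{-1 + r}{k + r}$)
$Z{\left(U \right)} = - 10 U^{4}$ ($Z{\left(U \right)} = \left(U + U\right) \left(- 5 U\right) U^{2} = 2 U \left(- 5 U\right) U^{2} = - 10 U^{2} U^{2} = - 10 U^{4}$)
$Z{\left(-9 - 12 \right)} - n{\left(0,20 \right)} = - 10 \left(-9 - 12\right)^{4} - \frac{-1 + 20}{0 + 20} = - 10 \left(-9 - 12\right)^{4} - \frac{1}{20} \cdot 19 = - 10 \left(-21\right)^{4} - \frac{1}{20} \cdot 19 = \left(-10\right) 194481 - \frac{19}{20} = -1944810 - \frac{19}{20} = - \frac{38896219}{20}$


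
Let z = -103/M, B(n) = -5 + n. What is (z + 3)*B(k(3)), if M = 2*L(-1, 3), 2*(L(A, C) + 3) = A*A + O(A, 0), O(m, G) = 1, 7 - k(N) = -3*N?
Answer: 1265/4 ≈ 316.25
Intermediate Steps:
k(N) = 7 + 3*N (k(N) = 7 - (-3)*N = 7 + 3*N)
L(A, C) = -5/2 + A²/2 (L(A, C) = -3 + (A*A + 1)/2 = -3 + (A² + 1)/2 = -3 + (1 + A²)/2 = -3 + (½ + A²/2) = -5/2 + A²/2)
M = -4 (M = 2*(-5/2 + (½)*(-1)²) = 2*(-5/2 + (½)*1) = 2*(-5/2 + ½) = 2*(-2) = -4)
z = 103/4 (z = -103/(-4) = -103*(-¼) = 103/4 ≈ 25.750)
(z + 3)*B(k(3)) = (103/4 + 3)*(-5 + (7 + 3*3)) = 115*(-5 + (7 + 9))/4 = 115*(-5 + 16)/4 = (115/4)*11 = 1265/4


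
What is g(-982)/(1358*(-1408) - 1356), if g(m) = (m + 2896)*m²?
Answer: -15911346/16495 ≈ -964.62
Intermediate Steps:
g(m) = m²*(2896 + m) (g(m) = (2896 + m)*m² = m²*(2896 + m))
g(-982)/(1358*(-1408) - 1356) = ((-982)²*(2896 - 982))/(1358*(-1408) - 1356) = (964324*1914)/(-1912064 - 1356) = 1845716136/(-1913420) = 1845716136*(-1/1913420) = -15911346/16495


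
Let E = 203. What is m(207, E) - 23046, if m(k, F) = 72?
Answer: -22974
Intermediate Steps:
m(207, E) - 23046 = 72 - 23046 = -22974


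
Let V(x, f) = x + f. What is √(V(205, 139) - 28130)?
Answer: I*√27786 ≈ 166.69*I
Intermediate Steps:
V(x, f) = f + x
√(V(205, 139) - 28130) = √((139 + 205) - 28130) = √(344 - 28130) = √(-27786) = I*√27786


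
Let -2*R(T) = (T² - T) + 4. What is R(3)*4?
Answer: -20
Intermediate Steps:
R(T) = -2 + T/2 - T²/2 (R(T) = -((T² - T) + 4)/2 = -(4 + T² - T)/2 = -2 + T/2 - T²/2)
R(3)*4 = (-2 + (½)*3 - ½*3²)*4 = (-2 + 3/2 - ½*9)*4 = (-2 + 3/2 - 9/2)*4 = -5*4 = -20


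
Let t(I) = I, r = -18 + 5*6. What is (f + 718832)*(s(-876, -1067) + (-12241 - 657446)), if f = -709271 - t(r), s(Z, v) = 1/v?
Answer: -6823295530470/1067 ≈ -6.3948e+9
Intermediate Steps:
r = 12 (r = -18 + 30 = 12)
f = -709283 (f = -709271 - 1*12 = -709271 - 12 = -709283)
(f + 718832)*(s(-876, -1067) + (-12241 - 657446)) = (-709283 + 718832)*(1/(-1067) + (-12241 - 657446)) = 9549*(-1/1067 - 669687) = 9549*(-714556030/1067) = -6823295530470/1067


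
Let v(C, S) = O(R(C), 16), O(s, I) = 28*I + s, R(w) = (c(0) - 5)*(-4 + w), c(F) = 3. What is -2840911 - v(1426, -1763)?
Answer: -2838515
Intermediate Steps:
R(w) = 8 - 2*w (R(w) = (3 - 5)*(-4 + w) = -2*(-4 + w) = 8 - 2*w)
O(s, I) = s + 28*I
v(C, S) = 456 - 2*C (v(C, S) = (8 - 2*C) + 28*16 = (8 - 2*C) + 448 = 456 - 2*C)
-2840911 - v(1426, -1763) = -2840911 - (456 - 2*1426) = -2840911 - (456 - 2852) = -2840911 - 1*(-2396) = -2840911 + 2396 = -2838515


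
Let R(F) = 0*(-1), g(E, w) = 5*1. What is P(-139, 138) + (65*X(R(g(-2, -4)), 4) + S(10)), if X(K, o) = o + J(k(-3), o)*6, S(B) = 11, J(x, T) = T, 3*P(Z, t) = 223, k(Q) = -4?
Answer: 5716/3 ≈ 1905.3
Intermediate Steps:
P(Z, t) = 223/3 (P(Z, t) = (⅓)*223 = 223/3)
g(E, w) = 5
R(F) = 0
X(K, o) = 7*o (X(K, o) = o + o*6 = o + 6*o = 7*o)
P(-139, 138) + (65*X(R(g(-2, -4)), 4) + S(10)) = 223/3 + (65*(7*4) + 11) = 223/3 + (65*28 + 11) = 223/3 + (1820 + 11) = 223/3 + 1831 = 5716/3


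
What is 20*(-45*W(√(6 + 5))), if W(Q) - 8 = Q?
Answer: -7200 - 900*√11 ≈ -10185.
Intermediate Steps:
W(Q) = 8 + Q
20*(-45*W(√(6 + 5))) = 20*(-45*(8 + √(6 + 5))) = 20*(-45*(8 + √11)) = 20*(-360 - 45*√11) = -7200 - 900*√11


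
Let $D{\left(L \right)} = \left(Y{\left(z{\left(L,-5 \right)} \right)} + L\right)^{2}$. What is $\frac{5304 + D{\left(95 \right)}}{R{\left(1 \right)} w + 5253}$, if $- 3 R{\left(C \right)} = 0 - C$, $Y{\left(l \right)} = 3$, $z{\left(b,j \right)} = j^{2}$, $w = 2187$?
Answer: $\frac{7454}{2991} \approx 2.4921$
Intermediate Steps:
$R{\left(C \right)} = \frac{C}{3}$ ($R{\left(C \right)} = - \frac{0 - C}{3} = - \frac{\left(-1\right) C}{3} = \frac{C}{3}$)
$D{\left(L \right)} = \left(3 + L\right)^{2}$
$\frac{5304 + D{\left(95 \right)}}{R{\left(1 \right)} w + 5253} = \frac{5304 + \left(3 + 95\right)^{2}}{\frac{1}{3} \cdot 1 \cdot 2187 + 5253} = \frac{5304 + 98^{2}}{\frac{1}{3} \cdot 2187 + 5253} = \frac{5304 + 9604}{729 + 5253} = \frac{14908}{5982} = 14908 \cdot \frac{1}{5982} = \frac{7454}{2991}$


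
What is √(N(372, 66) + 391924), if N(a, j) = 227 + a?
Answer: √392523 ≈ 626.52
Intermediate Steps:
√(N(372, 66) + 391924) = √((227 + 372) + 391924) = √(599 + 391924) = √392523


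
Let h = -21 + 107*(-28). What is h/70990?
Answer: -3017/70990 ≈ -0.042499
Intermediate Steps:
h = -3017 (h = -21 - 2996 = -3017)
h/70990 = -3017/70990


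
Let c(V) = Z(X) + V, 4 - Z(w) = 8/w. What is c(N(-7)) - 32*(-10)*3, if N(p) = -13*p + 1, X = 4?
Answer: 1054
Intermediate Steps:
Z(w) = 4 - 8/w
N(p) = 1 - 13*p
c(V) = 2 + V (c(V) = (4 - 8/4) + V = (4 - 8*1/4) + V = (4 - 2) + V = 2 + V)
c(N(-7)) - 32*(-10)*3 = (2 + (1 - 13*(-7))) - 32*(-10)*3 = (2 + (1 + 91)) - (-320)*3 = (2 + 92) - 1*(-960) = 94 + 960 = 1054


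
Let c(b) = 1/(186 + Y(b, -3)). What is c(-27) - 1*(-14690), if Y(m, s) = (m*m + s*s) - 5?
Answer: 13500111/919 ≈ 14690.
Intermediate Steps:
Y(m, s) = -5 + m² + s² (Y(m, s) = (m² + s²) - 5 = -5 + m² + s²)
c(b) = 1/(190 + b²) (c(b) = 1/(186 + (-5 + b² + (-3)²)) = 1/(186 + (-5 + b² + 9)) = 1/(186 + (4 + b²)) = 1/(190 + b²))
c(-27) - 1*(-14690) = 1/(190 + (-27)²) - 1*(-14690) = 1/(190 + 729) + 14690 = 1/919 + 14690 = 13500111/919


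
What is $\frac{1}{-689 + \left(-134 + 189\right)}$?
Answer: $- \frac{1}{634} \approx -0.0015773$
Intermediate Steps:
$\frac{1}{-689 + \left(-134 + 189\right)} = \frac{1}{-689 + 55} = \frac{1}{-634} = - \frac{1}{634}$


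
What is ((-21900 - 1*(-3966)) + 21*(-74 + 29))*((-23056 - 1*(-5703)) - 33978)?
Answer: 969077949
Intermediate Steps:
((-21900 - 1*(-3966)) + 21*(-74 + 29))*((-23056 - 1*(-5703)) - 33978) = ((-21900 + 3966) + 21*(-45))*((-23056 + 5703) - 33978) = (-17934 - 945)*(-17353 - 33978) = -18879*(-51331) = 969077949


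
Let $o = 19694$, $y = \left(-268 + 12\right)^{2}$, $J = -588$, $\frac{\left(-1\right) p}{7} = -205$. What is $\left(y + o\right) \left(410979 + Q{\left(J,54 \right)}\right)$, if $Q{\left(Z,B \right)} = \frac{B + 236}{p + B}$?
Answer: $\frac{52156329829830}{1489} \approx 3.5028 \cdot 10^{10}$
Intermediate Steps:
$p = 1435$ ($p = \left(-7\right) \left(-205\right) = 1435$)
$Q{\left(Z,B \right)} = \frac{236 + B}{1435 + B}$ ($Q{\left(Z,B \right)} = \frac{B + 236}{1435 + B} = \frac{236 + B}{1435 + B}$)
$y = 65536$ ($y = \left(-256\right)^{2} = 65536$)
$\left(y + o\right) \left(410979 + Q{\left(J,54 \right)}\right) = \left(65536 + 19694\right) \left(410979 + \frac{236 + 54}{1435 + 54}\right) = 85230 \left(410979 + \frac{1}{1489} \cdot 290\right) = 85230 \left(410979 + \frac{290}{1489}\right) = 85230 \cdot \frac{611948021}{1489} = \frac{52156329829830}{1489}$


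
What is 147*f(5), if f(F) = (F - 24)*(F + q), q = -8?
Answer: 8379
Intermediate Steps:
f(F) = (-24 + F)*(-8 + F) (f(F) = (F - 24)*(F - 8) = (-24 + F)*(-8 + F))
147*f(5) = 147*(192 + 5**2 - 32*5) = 147*(192 + 25 - 160) = 147*57 = 8379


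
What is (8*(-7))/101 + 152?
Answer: 15296/101 ≈ 151.45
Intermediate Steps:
(8*(-7))/101 + 152 = (1/101)*(-56) + 152 = -56/101 + 152 = 15296/101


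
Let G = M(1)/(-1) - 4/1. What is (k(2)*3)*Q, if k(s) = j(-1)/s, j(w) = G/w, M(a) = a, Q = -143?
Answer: -2145/2 ≈ -1072.5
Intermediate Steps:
G = -5 (G = 1/(-1) - 4/1 = 1*(-1) - 4*1 = -1 - 4 = -5)
j(w) = -5/w
k(s) = 5/s (k(s) = (-5/(-1))/s = (-5*(-1))/s = 5/s)
(k(2)*3)*Q = ((5/2)*3)*(-143) = (15/2)*(-143) = -2145/2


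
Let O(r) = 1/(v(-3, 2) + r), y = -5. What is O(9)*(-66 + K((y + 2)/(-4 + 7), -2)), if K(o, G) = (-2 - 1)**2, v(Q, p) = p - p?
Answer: -19/3 ≈ -6.3333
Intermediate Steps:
v(Q, p) = 0
K(o, G) = 9 (K(o, G) = (-3)**2 = 9)
O(r) = 1/r (O(r) = 1/(0 + r) = 1/r)
O(9)*(-66 + K((y + 2)/(-4 + 7), -2)) = (-66 + 9)/9 = (1/9)*(-57) = -19/3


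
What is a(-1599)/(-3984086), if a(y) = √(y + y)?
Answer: -I*√3198/3984086 ≈ -1.4194e-5*I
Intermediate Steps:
a(y) = √2*√y (a(y) = √(2*y) = √2*√y)
a(-1599)/(-3984086) = (√2*√(-1599))/(-3984086) = (√2*(I*√1599))*(-1/3984086) = (I*√3198)*(-1/3984086) = -I*√3198/3984086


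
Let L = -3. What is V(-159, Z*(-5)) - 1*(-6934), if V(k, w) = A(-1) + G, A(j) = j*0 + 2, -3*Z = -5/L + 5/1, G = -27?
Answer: 6909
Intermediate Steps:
Z = -20/9 (Z = -(-5/(-3) + 5/1)/3 = -(-5*(-⅓) + 5*1)/3 = -(5/3 + 5)/3 = -⅓*20/3 = -20/9 ≈ -2.2222)
A(j) = 2 (A(j) = 0 + 2 = 2)
V(k, w) = -25 (V(k, w) = 2 - 27 = -25)
V(-159, Z*(-5)) - 1*(-6934) = -25 - 1*(-6934) = -25 + 6934 = 6909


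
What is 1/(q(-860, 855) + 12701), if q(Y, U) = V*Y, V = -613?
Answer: 1/539881 ≈ 1.8523e-6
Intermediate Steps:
q(Y, U) = -613*Y
1/(q(-860, 855) + 12701) = 1/(-613*(-860) + 12701) = 1/(527180 + 12701) = 1/539881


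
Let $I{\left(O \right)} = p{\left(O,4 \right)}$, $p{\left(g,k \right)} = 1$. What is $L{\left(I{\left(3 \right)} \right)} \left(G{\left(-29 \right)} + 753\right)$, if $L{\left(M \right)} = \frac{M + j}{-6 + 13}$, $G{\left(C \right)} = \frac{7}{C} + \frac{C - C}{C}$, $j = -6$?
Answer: $- \frac{109150}{203} \approx -537.68$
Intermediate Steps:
$I{\left(O \right)} = 1$
$G{\left(C \right)} = \frac{7}{C}$ ($G{\left(C \right)} = \frac{7}{C} + \frac{0}{C} = \frac{7}{C} + 0 = \frac{7}{C}$)
$L{\left(M \right)} = - \frac{6}{7} + \frac{M}{7}$ ($L{\left(M \right)} = \frac{M - 6}{-6 + 13} = \frac{-6 + M}{7} = \left(-6 + M\right) \frac{1}{7} = - \frac{6}{7} + \frac{M}{7}$)
$L{\left(I{\left(3 \right)} \right)} \left(G{\left(-29 \right)} + 753\right) = \left(- \frac{6}{7} + \frac{1}{7} \cdot 1\right) \left(\frac{7}{-29} + 753\right) = \left(- \frac{6}{7} + \frac{1}{7}\right) \left(7 \left(- \frac{1}{29}\right) + 753\right) = - \frac{5 \left(- \frac{7}{29} + 753\right)}{7} = \left(- \frac{5}{7}\right) \frac{21830}{29} = - \frac{109150}{203}$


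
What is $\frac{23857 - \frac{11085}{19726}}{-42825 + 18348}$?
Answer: $- \frac{470592097}{482833302} \approx -0.97465$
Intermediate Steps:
$\frac{23857 - \frac{11085}{19726}}{-42825 + 18348} = \frac{23857 - \frac{11085}{19726}}{-24477} = \left(23857 - \frac{11085}{19726}\right) \left(- \frac{1}{24477}\right) = \frac{470592097}{19726} \left(- \frac{1}{24477}\right) = - \frac{470592097}{482833302}$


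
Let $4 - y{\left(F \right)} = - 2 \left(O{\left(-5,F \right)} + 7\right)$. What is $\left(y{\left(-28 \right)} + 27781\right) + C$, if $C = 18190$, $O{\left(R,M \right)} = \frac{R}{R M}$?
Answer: $\frac{643845}{14} \approx 45989.0$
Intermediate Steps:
$O{\left(R,M \right)} = \frac{1}{M}$ ($O{\left(R,M \right)} = \frac{R}{M R} = R \frac{1}{M R} = \frac{1}{M}$)
$y{\left(F \right)} = 18 + \frac{2}{F}$ ($y{\left(F \right)} = 4 - - 2 \left(\frac{1}{F} + 7\right) = 4 - - 2 \left(7 + \frac{1}{F}\right) = 4 - \left(-14 - \frac{2}{F}\right) = 4 + \left(14 + \frac{2}{F}\right) = 18 + \frac{2}{F}$)
$\left(y{\left(-28 \right)} + 27781\right) + C = \left(\left(18 + \frac{2}{-28}\right) + 27781\right) + 18190 = \left(\left(18 + 2 \left(- \frac{1}{28}\right)\right) + 27781\right) + 18190 = \left(\left(18 - \frac{1}{14}\right) + 27781\right) + 18190 = \left(\frac{251}{14} + 27781\right) + 18190 = \frac{389185}{14} + 18190 = \frac{643845}{14}$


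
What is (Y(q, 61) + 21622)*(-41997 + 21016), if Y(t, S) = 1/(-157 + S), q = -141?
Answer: -43550492491/96 ≈ -4.5365e+8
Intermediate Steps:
(Y(q, 61) + 21622)*(-41997 + 21016) = (1/(-157 + 61) + 21622)*(-41997 + 21016) = (1/(-96) + 21622)*(-20981) = (-1/96 + 21622)*(-20981) = (2075711/96)*(-20981) = -43550492491/96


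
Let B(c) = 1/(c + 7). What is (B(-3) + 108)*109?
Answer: 47197/4 ≈ 11799.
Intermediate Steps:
B(c) = 1/(7 + c)
(B(-3) + 108)*109 = (1/(7 - 3) + 108)*109 = (1/4 + 108)*109 = (433/4)*109 = 47197/4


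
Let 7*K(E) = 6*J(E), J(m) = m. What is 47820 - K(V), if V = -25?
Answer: 334890/7 ≈ 47841.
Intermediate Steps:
K(E) = 6*E/7 (K(E) = (6*E)/7 = 6*E/7)
47820 - K(V) = 47820 - 6*(-25)/7 = 47820 - 1*(-150/7) = 47820 + 150/7 = 334890/7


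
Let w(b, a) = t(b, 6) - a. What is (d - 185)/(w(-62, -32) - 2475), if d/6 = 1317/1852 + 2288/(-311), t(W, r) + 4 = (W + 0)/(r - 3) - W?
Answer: 194282331/2078394962 ≈ 0.093477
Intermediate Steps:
t(W, r) = -4 - W + W/(-3 + r) (t(W, r) = -4 + ((W + 0)/(r - 3) - W) = -4 + (W/(-3 + r) - W) = -4 + (-W + W/(-3 + r)) = -4 - W + W/(-3 + r))
d = -11483367/287986 (d = 6*(1317/1852 + 2288/(-311)) = 6*(1317*(1/1852) + 2288*(-1/311)) = 6*(1317/1852 - 2288/311) = 6*(-3827789/575972) = -11483367/287986 ≈ -39.875)
w(b, a) = -4 - a - 2*b/3 (w(b, a) = (12 - 4*6 + 4*b - 1*b*6)/(-3 + 6) - a = (12 - 24 + 4*b - 6*b)/3 - a = (-12 - 2*b)/3 - a = (-4 - 2*b/3) - a = -4 - a - 2*b/3)
(d - 185)/(w(-62, -32) - 2475) = (-11483367/287986 - 185)/((-4 - 1*(-32) - ⅔*(-62)) - 2475) = -64760777/(287986*((-4 + 32 + 124/3) - 2475)) = -64760777/(287986*(208/3 - 2475)) = -64760777/(287986*(-7217/3)) = -64760777/287986*(-3/7217) = 194282331/2078394962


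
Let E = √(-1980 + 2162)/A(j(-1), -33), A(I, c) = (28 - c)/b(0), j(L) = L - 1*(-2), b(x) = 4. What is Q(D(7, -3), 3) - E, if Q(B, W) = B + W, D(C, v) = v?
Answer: -4*√182/61 ≈ -0.88464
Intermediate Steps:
j(L) = 2 + L (j(L) = L + 2 = 2 + L)
A(I, c) = 7 - c/4 (A(I, c) = (28 - c)/4 = (28 - c)*(¼) = 7 - c/4)
E = 4*√182/61 (E = √(-1980 + 2162)/(7 - ¼*(-33)) = √182/(7 + 33/4) = √182/(61/4) = √182*(4/61) = 4*√182/61 ≈ 0.88464)
Q(D(7, -3), 3) - E = (-3 + 3) - 4*√182/61 = 0 - 4*√182/61 = -4*√182/61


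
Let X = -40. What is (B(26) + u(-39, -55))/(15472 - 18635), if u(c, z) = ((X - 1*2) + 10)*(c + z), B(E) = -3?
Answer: -3005/3163 ≈ -0.95005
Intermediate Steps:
u(c, z) = -32*c - 32*z (u(c, z) = ((-40 - 1*2) + 10)*(c + z) = ((-40 - 2) + 10)*(c + z) = (-42 + 10)*(c + z) = -32*(c + z) = -32*c - 32*z)
(B(26) + u(-39, -55))/(15472 - 18635) = (-3 + (-32*(-39) - 32*(-55)))/(15472 - 18635) = (-3 + (1248 + 1760))/(-3163) = (-3 + 3008)*(-1/3163) = 3005*(-1/3163) = -3005/3163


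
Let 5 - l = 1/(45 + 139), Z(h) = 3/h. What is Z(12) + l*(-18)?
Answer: -2062/23 ≈ -89.652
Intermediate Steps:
l = 919/184 (l = 5 - 1/(45 + 139) = 5 - 1/184 = 919/184 ≈ 4.9946)
Z(12) + l*(-18) = 3/12 + (919/184)*(-18) = 3*(1/12) - 8271/92 = 1/4 - 8271/92 = -2062/23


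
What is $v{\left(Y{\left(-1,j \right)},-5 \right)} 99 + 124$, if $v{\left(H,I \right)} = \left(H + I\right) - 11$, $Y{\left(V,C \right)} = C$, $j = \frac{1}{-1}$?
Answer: $-1559$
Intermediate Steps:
$j = -1$
$v{\left(H,I \right)} = -11 + H + I$
$v{\left(Y{\left(-1,j \right)},-5 \right)} 99 + 124 = \left(-11 - 1 - 5\right) 99 + 124 = \left(-17\right) 99 + 124 = -1683 + 124 = -1559$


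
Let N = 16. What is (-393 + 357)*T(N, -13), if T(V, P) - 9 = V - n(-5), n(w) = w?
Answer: -1080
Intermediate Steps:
T(V, P) = 14 + V (T(V, P) = 9 + (V - 1*(-5)) = 9 + (V + 5) = 9 + (5 + V) = 14 + V)
(-393 + 357)*T(N, -13) = (-393 + 357)*(14 + 16) = -36*30 = -1080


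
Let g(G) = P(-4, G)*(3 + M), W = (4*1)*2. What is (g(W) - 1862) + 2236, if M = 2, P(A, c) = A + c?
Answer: 394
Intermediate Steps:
W = 8 (W = 4*2 = 8)
g(G) = -20 + 5*G (g(G) = (-4 + G)*(3 + 2) = (-4 + G)*5 = -20 + 5*G)
(g(W) - 1862) + 2236 = ((-20 + 5*8) - 1862) + 2236 = ((-20 + 40) - 1862) + 2236 = (20 - 1862) + 2236 = -1842 + 2236 = 394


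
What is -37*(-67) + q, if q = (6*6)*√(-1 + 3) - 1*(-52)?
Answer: 2531 + 36*√2 ≈ 2581.9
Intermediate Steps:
q = 52 + 36*√2 (q = 36*√2 + 52 = 52 + 36*√2 ≈ 102.91)
-37*(-67) + q = -37*(-67) + (52 + 36*√2) = 2479 + (52 + 36*√2) = 2531 + 36*√2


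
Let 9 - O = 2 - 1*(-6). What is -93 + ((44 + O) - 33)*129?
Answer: 1455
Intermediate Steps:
O = 1 (O = 9 - (2 - 1*(-6)) = 9 - (2 + 6) = 9 - 1*8 = 9 - 8 = 1)
-93 + ((44 + O) - 33)*129 = -93 + ((44 + 1) - 33)*129 = -93 + (45 - 33)*129 = -93 + 12*129 = -93 + 1548 = 1455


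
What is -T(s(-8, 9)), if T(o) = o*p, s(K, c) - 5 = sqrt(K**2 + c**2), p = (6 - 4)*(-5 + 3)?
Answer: 20 + 4*sqrt(145) ≈ 68.166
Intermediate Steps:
p = -4 (p = 2*(-2) = -4)
s(K, c) = 5 + sqrt(K**2 + c**2)
T(o) = -4*o (T(o) = o*(-4) = -4*o)
-T(s(-8, 9)) = -(-4)*(5 + sqrt((-8)**2 + 9**2)) = -(-4)*(5 + sqrt(64 + 81)) = -(-4)*(5 + sqrt(145)) = -(-20 - 4*sqrt(145)) = 20 + 4*sqrt(145)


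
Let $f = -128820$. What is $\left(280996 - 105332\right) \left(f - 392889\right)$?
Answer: $-91645489776$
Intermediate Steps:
$\left(280996 - 105332\right) \left(f - 392889\right) = \left(280996 - 105332\right) \left(-128820 - 392889\right) = 175664 \left(-521709\right) = -91645489776$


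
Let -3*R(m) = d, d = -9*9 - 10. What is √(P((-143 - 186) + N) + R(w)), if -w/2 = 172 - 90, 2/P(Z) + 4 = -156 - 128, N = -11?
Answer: √4367/12 ≈ 5.5069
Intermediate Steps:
P(Z) = -1/144 (P(Z) = 2/(-4 + (-156 - 128)) = 2/(-4 - 284) = 2/(-288) = 2*(-1/288) = -1/144)
w = -164 (w = -2*(172 - 90) = -2*82 = -164)
d = -91 (d = -81 - 10 = -91)
R(m) = 91/3 (R(m) = -⅓*(-91) = 91/3)
√(P((-143 - 186) + N) + R(w)) = √(-1/144 + 91/3) = √(4367/144) = √4367/12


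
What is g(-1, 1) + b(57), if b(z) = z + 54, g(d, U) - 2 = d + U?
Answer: 113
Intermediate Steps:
g(d, U) = 2 + U + d (g(d, U) = 2 + (d + U) = 2 + (U + d) = 2 + U + d)
b(z) = 54 + z
g(-1, 1) + b(57) = (2 + 1 - 1) + (54 + 57) = 2 + 111 = 113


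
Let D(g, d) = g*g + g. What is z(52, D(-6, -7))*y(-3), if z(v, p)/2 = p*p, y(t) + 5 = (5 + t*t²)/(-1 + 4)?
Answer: -22200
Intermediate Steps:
D(g, d) = g + g² (D(g, d) = g² + g = g + g²)
y(t) = -10/3 + t³/3 (y(t) = -5 + (5 + t*t²)/(-1 + 4) = -5 + (5 + t³)/3 = -5 + (5 + t³)*(⅓) = -5 + (5/3 + t³/3) = -10/3 + t³/3)
z(v, p) = 2*p² (z(v, p) = 2*(p*p) = 2*p²)
z(52, D(-6, -7))*y(-3) = (2*(-6*(1 - 6))²)*(-10/3 + (⅓)*(-3)³) = (2*(-6*(-5))²)*(-10/3 + (⅓)*(-27)) = (2*30²)*(-10/3 - 9) = (2*900)*(-37/3) = 1800*(-37/3) = -22200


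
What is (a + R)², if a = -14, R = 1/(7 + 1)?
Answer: 12321/64 ≈ 192.52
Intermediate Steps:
R = ⅛ (R = 1/8 = ⅛ ≈ 0.12500)
(a + R)² = (-14 + ⅛)² = (-111/8)² = 12321/64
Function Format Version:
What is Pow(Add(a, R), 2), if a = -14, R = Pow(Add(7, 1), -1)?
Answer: Rational(12321, 64) ≈ 192.52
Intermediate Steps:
R = Rational(1, 8) (R = Pow(8, -1) = Rational(1, 8) ≈ 0.12500)
Pow(Add(a, R), 2) = Pow(Add(-14, Rational(1, 8)), 2) = Pow(Rational(-111, 8), 2) = Rational(12321, 64)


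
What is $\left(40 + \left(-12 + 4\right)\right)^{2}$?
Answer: $1024$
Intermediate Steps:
$\left(40 + \left(-12 + 4\right)\right)^{2} = \left(40 - 8\right)^{2} = 32^{2} = 1024$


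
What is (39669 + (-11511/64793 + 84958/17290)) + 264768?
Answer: 170528619476197/560135485 ≈ 3.0444e+5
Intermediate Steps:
(39669 + (-11511/64793 + 84958/17290)) + 264768 = (39669 + (-11511*1/64793 + 84958*(1/17290))) + 264768 = (39669 + (-11511/64793 + 42479/8645)) + 264768 = (39669 + 2652829252/560135485) + 264768 = 22222667383717/560135485 + 264768 = 170528619476197/560135485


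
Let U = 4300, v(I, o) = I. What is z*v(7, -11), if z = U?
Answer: 30100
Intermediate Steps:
z = 4300
z*v(7, -11) = 4300*7 = 30100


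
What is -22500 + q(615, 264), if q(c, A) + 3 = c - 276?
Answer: -22164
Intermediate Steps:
q(c, A) = -279 + c (q(c, A) = -3 + (c - 276) = -3 + (-276 + c) = -279 + c)
-22500 + q(615, 264) = -22500 + (-279 + 615) = -22500 + 336 = -22164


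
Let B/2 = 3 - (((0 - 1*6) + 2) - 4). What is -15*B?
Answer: -330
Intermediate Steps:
B = 22 (B = 2*(3 - (((0 - 1*6) + 2) - 4)) = 2*(3 - (((0 - 6) + 2) - 4)) = 2*(3 - ((-6 + 2) - 4)) = 2*(3 - (-4 - 4)) = 2*(3 - 1*(-8)) = 2*(3 + 8) = 2*11 = 22)
-15*B = -15*22 = -330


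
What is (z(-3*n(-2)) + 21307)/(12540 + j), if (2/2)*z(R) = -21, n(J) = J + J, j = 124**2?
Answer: 10643/13958 ≈ 0.76250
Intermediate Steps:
j = 15376
n(J) = 2*J
z(R) = -21
(z(-3*n(-2)) + 21307)/(12540 + j) = (-21 + 21307)/(12540 + 15376) = 21286/27916 = 21286*(1/27916) = 10643/13958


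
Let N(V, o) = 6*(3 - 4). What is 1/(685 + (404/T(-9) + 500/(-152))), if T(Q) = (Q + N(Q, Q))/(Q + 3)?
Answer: 190/160229 ≈ 0.0011858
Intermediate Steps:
N(V, o) = -6 (N(V, o) = 6*(-1) = -6)
T(Q) = (-6 + Q)/(3 + Q) (T(Q) = (Q - 6)/(Q + 3) = (-6 + Q)/(3 + Q))
1/(685 + (404/T(-9) + 500/(-152))) = 1/(685 + (404/(((-6 - 9)/(3 - 9))) + 500/(-152))) = 1/(685 + (404/((-15/(-6))) + 500*(-1/152))) = 1/(685 + (404/((-1/6*(-15))) - 125/38)) = 1/(685 + (404/(5/2) - 125/38)) = 1/(685 + (404*(2/5) - 125/38)) = 1/(685 + (808/5 - 125/38)) = 1/(685 + 30079/190) = 1/(160229/190) = 190/160229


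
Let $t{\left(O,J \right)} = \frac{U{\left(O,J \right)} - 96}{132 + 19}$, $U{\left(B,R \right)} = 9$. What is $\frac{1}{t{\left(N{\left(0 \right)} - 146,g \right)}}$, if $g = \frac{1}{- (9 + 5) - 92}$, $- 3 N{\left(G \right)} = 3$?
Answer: $- \frac{151}{87} \approx -1.7356$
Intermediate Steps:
$N{\left(G \right)} = -1$ ($N{\left(G \right)} = \left(- \frac{1}{3}\right) 3 = -1$)
$g = - \frac{1}{106}$ ($g = \frac{1}{\left(-1\right) 14 - 92} = \frac{1}{-14 - 92} = \frac{1}{-106} = - \frac{1}{106} \approx -0.009434$)
$t{\left(O,J \right)} = - \frac{87}{151}$ ($t{\left(O,J \right)} = \frac{9 - 96}{132 + 19} = - \frac{87}{151}$)
$\frac{1}{t{\left(N{\left(0 \right)} - 146,g \right)}} = \frac{1}{- \frac{87}{151}} = - \frac{151}{87}$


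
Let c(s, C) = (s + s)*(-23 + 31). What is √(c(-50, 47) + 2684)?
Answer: 2*√471 ≈ 43.405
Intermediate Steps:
c(s, C) = 16*s (c(s, C) = (2*s)*8 = 16*s)
√(c(-50, 47) + 2684) = √(16*(-50) + 2684) = √(-800 + 2684) = √1884 = 2*√471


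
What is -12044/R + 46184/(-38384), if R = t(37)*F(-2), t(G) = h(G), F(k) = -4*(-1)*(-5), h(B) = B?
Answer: 13378773/887630 ≈ 15.072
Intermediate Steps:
F(k) = -20 (F(k) = 4*(-5) = -20)
t(G) = G
R = -740 (R = 37*(-20) = -740)
-12044/R + 46184/(-38384) = -12044/(-740) + 46184/(-38384) = -12044*(-1/740) + 46184*(-1/38384) = 3011/185 - 5773/4798 = 13378773/887630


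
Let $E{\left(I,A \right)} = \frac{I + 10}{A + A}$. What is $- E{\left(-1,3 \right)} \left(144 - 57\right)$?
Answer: $- \frac{261}{2} \approx -130.5$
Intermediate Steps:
$E{\left(I,A \right)} = \frac{10 + I}{2 A}$
$- E{\left(-1,3 \right)} \left(144 - 57\right) = - \frac{10 - 1}{2 \cdot 3} \left(144 - 57\right) = - \frac{1}{2} \cdot \frac{1}{3} \cdot 9 \left(144 - 57\right) = - \frac{3 \cdot 87}{2} = \left(-1\right) \frac{261}{2} = - \frac{261}{2}$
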